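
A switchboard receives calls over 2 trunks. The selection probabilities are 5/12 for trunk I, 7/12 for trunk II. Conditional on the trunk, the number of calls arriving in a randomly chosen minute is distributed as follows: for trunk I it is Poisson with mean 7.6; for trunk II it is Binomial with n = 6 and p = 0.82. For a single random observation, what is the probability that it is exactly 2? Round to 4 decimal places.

Conditional on each trunk, P(X = 2): I: 0.014453; II: 0.0105879.
By total probability, P(X = 2) = 0.416667·0.014453 + 0.583333·0.0105879 = 0.0121984.

0.0122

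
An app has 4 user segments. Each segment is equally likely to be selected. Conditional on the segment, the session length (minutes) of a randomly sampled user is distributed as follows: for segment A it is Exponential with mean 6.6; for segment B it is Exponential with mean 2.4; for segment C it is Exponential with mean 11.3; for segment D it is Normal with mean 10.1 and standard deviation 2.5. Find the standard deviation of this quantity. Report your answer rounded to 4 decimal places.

7.6033

Per component, A: μ=6.6, E[X²]=87.12; B: μ=2.4, E[X²]=11.52; C: μ=11.3, E[X²]=255.38; D: μ=10.1, E[X²]=108.26.
E[X] = 0.25·6.6 + 0.25·2.4 + 0.25·11.3 + 0.25·10.1 = 7.6.
E[X²] = 0.25·87.12 + 0.25·11.52 + 0.25·255.38 + 0.25·108.26 = 115.57.
Var(X) = E[X²] − (E[X])² = 115.57 − 57.76 = 57.81.
SD(X) = √57.81 = 7.60329.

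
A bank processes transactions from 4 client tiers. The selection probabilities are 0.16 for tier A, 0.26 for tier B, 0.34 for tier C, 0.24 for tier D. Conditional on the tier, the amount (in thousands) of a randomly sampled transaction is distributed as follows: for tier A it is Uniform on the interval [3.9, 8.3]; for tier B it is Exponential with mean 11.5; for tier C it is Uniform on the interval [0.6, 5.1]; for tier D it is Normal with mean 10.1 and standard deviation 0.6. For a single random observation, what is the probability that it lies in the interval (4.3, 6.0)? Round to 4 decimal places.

Conditional on each tier, P(4.3 < X < 6.0): A: 0.386364; B: 0.0945492; C: 0.177778; D: 4.14818e-12.
By total probability, P(4.3 < X < 6.0) = 0.16·0.386364 + 0.26·0.0945492 + 0.34·0.177778 + 0.24·4.14818e-12 = 0.146845.

0.1468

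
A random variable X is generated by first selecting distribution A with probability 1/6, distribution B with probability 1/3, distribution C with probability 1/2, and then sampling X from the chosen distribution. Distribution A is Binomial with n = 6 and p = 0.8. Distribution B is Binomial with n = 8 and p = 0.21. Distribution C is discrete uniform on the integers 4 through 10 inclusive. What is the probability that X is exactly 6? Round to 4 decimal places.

0.1156

Conditional on each component, P(X = 6): A: 0.262144; B: 0.00149875; C: 0.142857.
By total probability, P(X = 6) = 0.166667·0.262144 + 0.333333·0.00149875 + 0.5·0.142857 = 0.115619.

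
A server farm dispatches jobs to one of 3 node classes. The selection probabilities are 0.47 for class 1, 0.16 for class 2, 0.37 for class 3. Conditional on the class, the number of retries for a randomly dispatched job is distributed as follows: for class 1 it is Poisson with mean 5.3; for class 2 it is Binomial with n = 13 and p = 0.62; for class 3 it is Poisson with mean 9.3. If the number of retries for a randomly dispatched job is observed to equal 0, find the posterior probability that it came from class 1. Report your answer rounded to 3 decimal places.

0.986

Likelihoods P(X=0 | ·): 1: 0.00499159; 2: 3.44498e-06; 3: 9.14242e-05.
Posterior ∝ prior × likelihood. Numerator for 1: 0.47·0.00499159 = 0.00234605.
Normalizing constant: 0.47·0.00499159 + 0.16·3.44498e-06 + 0.37·9.14242e-05 = 0.00238043.
P(1 | observation) = 0.00234605 / 0.00238043 = 0.985558.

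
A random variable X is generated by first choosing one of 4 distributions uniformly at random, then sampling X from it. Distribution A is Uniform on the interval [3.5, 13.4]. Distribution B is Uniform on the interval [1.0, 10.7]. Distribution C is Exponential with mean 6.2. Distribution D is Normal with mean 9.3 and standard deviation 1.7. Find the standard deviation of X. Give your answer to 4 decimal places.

Per component, A: μ=8.45, E[X²]=79.57; B: μ=5.85, E[X²]=42.0633; C: μ=6.2, E[X²]=76.88; D: μ=9.3, E[X²]=89.38.
E[X] = 0.25·8.45 + 0.25·5.85 + 0.25·6.2 + 0.25·9.3 = 7.45.
E[X²] = 0.25·79.57 + 0.25·42.0633 + 0.25·76.88 + 0.25·89.38 = 71.9733.
Var(X) = E[X²] − (E[X])² = 71.9733 − 55.5025 = 16.4708.
SD(X) = √16.4708 = 4.05843.

4.0584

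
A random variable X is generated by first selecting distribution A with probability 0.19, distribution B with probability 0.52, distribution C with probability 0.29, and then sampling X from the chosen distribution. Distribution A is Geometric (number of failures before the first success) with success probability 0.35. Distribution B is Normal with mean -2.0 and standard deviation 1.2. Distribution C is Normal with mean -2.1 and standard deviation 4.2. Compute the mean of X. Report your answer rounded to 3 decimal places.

-1.296

Component means — A: 1.85714; B: -2; C: -2.1.
E[X] = 0.19·1.85714 + 0.52·-2 + 0.29·-2.1 = -1.29614.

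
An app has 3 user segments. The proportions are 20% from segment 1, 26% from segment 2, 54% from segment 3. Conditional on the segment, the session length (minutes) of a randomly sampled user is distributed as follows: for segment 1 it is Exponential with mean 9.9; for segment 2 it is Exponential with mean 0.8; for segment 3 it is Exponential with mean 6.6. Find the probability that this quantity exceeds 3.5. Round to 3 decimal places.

Conditional on each segment, P(X > 3.5): 1: 0.702201; 2: 0.0125881; 3: 0.588427.
By total probability, P(X > 3.5) = 0.2·0.702201 + 0.26·0.0125881 + 0.54·0.588427 = 0.461464.

0.461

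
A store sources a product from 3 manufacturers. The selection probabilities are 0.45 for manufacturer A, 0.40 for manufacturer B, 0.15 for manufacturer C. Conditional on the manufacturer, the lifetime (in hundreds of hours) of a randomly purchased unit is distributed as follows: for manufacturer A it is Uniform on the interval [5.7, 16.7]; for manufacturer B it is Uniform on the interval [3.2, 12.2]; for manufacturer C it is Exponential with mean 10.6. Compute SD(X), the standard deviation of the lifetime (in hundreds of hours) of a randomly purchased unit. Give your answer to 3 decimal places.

Per component, A: μ=11.2, E[X²]=135.523; B: μ=7.7, E[X²]=66.04; C: μ=10.6, E[X²]=224.72.
E[X] = 0.45·11.2 + 0.4·7.7 + 0.15·10.6 = 9.71.
E[X²] = 0.45·135.523 + 0.4·66.04 + 0.15·224.72 = 121.109.
Var(X) = E[X²] − (E[X])² = 121.109 − 94.2841 = 26.8254.
SD(X) = √26.8254 = 5.17932.

5.179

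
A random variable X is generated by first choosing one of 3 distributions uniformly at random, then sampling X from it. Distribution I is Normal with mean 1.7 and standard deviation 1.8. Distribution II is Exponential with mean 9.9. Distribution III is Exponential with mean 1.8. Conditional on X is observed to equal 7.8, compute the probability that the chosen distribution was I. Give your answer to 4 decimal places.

Likelihoods f(7.8 | ·): I: 0.000710878; II: 0.0459403; III: 0.00729096.
Posterior ∝ prior × likelihood. Numerator for I: 0.333333·0.000710878 = 0.000236959.
Normalizing constant: 0.333333·0.000710878 + 0.333333·0.0459403 + 0.333333·0.00729096 = 0.0179807.
P(I | observation) = 0.000236959 / 0.0179807 = 0.0131785.

0.0132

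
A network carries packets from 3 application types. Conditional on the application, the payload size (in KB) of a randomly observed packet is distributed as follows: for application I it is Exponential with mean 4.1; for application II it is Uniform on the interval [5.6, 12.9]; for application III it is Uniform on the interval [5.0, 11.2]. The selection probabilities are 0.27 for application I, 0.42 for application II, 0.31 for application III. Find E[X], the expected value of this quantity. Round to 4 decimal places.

Component means — I: 4.1; II: 9.25; III: 8.1.
E[X] = 0.27·4.1 + 0.42·9.25 + 0.31·8.1 = 7.503.

7.5030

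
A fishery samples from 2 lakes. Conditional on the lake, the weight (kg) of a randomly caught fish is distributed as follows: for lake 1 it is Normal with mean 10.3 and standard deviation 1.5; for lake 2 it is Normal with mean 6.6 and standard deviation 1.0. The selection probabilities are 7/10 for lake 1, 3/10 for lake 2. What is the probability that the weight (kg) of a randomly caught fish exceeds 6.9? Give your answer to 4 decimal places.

Conditional on each lake, P(X > 6.9): 1: 0.988295; 2: 0.382089.
By total probability, P(X > 6.9) = 0.7·0.988295 + 0.3·0.382089 = 0.806433.

0.8064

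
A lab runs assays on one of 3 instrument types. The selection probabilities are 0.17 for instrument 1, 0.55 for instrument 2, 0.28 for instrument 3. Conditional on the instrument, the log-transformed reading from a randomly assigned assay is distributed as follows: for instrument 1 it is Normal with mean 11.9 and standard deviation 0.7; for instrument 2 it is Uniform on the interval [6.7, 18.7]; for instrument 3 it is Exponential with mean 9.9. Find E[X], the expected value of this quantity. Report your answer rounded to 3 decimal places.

Component means — 1: 11.9; 2: 12.7; 3: 9.9.
E[X] = 0.17·11.9 + 0.55·12.7 + 0.28·9.9 = 11.78.

11.780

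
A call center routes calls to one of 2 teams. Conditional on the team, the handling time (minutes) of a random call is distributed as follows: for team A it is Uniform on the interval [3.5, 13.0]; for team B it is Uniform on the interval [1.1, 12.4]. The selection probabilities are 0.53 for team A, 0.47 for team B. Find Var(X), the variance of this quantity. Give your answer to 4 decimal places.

Per component, A: μ=8.25, E[X²]=75.5833; B: μ=6.75, E[X²]=56.2033.
E[X] = 0.53·8.25 + 0.47·6.75 = 7.545.
E[X²] = 0.53·75.5833 + 0.47·56.2033 = 66.4747.
Var(X) = E[X²] − (E[X])² = 66.4747 − 56.927 = 9.54771.

9.5477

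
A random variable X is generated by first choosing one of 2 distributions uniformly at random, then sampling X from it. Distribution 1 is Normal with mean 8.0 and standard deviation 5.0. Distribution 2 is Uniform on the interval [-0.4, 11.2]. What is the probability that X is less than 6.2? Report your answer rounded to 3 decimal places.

Conditional on each component, P(X < 6.2): 1: 0.359424; 2: 0.568966.
By total probability, P(X < 6.2) = 0.5·0.359424 + 0.5·0.568966 = 0.464195.

0.464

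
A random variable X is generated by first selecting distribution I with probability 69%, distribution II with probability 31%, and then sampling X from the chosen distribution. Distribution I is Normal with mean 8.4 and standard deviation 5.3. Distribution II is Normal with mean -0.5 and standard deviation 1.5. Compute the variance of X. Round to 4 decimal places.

37.0226

Per component, I: μ=8.4, E[X²]=98.65; II: μ=-0.5, E[X²]=2.5.
E[X] = 0.69·8.4 + 0.31·-0.5 = 5.641.
E[X²] = 0.69·98.65 + 0.31·2.5 = 68.8435.
Var(X) = E[X²] − (E[X])² = 68.8435 − 31.8209 = 37.0226.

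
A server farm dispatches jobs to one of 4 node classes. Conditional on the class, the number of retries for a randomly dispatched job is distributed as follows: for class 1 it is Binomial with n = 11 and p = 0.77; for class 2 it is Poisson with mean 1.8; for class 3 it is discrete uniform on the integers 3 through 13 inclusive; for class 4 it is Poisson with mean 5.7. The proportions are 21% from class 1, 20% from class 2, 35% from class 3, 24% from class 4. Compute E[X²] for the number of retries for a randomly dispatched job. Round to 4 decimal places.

51.5483

For each component E[X²] = Var + (mean)², giving 1: 73.689; 2: 5.04; 3: 74; 4: 38.19.
Overall E[X²] = 0.21·73.689 + 0.2·5.04 + 0.35·74 + 0.24·38.19 = 51.5483.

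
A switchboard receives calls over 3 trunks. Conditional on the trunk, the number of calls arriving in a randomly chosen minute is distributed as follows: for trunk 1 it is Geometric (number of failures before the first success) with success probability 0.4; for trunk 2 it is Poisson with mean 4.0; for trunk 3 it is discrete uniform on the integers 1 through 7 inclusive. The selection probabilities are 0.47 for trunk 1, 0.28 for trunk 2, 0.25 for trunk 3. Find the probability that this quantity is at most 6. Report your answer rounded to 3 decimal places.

Conditional on each trunk, P(X ≤ 6): 1: 0.972006; 2: 0.889326; 3: 0.857143.
By total probability, P(X ≤ 6) = 0.47·0.972006 + 0.28·0.889326 + 0.25·0.857143 = 0.92014.

0.920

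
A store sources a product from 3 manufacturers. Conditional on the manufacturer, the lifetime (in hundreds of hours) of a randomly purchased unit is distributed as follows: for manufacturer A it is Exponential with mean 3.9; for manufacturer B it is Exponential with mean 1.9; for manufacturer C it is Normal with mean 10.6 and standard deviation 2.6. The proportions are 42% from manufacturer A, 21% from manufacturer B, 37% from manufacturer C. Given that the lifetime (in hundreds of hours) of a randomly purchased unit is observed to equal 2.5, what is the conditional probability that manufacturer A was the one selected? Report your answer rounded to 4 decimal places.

0.6534

Likelihoods f(2.5 | ·): A: 0.135065; B: 0.141191; C: 0.00119781.
Posterior ∝ prior × likelihood. Numerator for A: 0.42·0.135065 = 0.0567271.
Normalizing constant: 0.42·0.135065 + 0.21·0.141191 + 0.37·0.00119781 = 0.0868204.
P(A | observation) = 0.0567271 / 0.0868204 = 0.653385.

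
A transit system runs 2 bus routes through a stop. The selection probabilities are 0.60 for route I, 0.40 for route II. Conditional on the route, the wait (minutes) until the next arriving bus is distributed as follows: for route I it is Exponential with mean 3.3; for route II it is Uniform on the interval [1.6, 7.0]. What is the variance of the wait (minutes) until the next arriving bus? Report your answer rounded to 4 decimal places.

Per component, I: μ=3.3, E[X²]=21.78; II: μ=4.3, E[X²]=20.92.
E[X] = 0.6·3.3 + 0.4·4.3 = 3.7.
E[X²] = 0.6·21.78 + 0.4·20.92 = 21.436.
Var(X) = E[X²] − (E[X])² = 21.436 − 13.69 = 7.746.

7.7460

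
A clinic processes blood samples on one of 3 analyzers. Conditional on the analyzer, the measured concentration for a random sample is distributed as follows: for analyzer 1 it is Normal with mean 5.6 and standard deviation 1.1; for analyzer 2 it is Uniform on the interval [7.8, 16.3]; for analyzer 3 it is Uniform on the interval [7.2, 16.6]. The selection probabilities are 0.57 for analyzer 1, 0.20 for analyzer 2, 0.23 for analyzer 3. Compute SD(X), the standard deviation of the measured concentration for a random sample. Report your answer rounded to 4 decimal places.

3.6789

Per component, 1: μ=5.6, E[X²]=32.57; 2: μ=12.05, E[X²]=151.223; 3: μ=11.9, E[X²]=148.973.
E[X] = 0.57·5.6 + 0.2·12.05 + 0.23·11.9 = 8.339.
E[X²] = 0.57·32.57 + 0.2·151.223 + 0.23·148.973 = 83.0734.
Var(X) = E[X²] − (E[X])² = 83.0734 − 69.5389 = 13.5345.
SD(X) = √13.5345 = 3.67893.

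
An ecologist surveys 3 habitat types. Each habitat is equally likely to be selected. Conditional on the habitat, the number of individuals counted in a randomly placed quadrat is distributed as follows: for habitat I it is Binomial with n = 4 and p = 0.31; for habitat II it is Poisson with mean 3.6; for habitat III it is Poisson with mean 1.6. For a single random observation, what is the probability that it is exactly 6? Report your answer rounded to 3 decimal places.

Conditional on each habitat, P(X = 6): I: 0; II: 0.0826081; III: 0.00470453.
By total probability, P(X = 6) = 0.333333·0 + 0.333333·0.0826081 + 0.333333·0.00470453 = 0.0291042.

0.029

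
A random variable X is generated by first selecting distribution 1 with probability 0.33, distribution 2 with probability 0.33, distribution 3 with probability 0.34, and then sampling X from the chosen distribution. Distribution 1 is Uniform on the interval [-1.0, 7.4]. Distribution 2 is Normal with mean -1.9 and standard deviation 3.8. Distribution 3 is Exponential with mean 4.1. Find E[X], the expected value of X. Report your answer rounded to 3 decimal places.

Component means — 1: 3.2; 2: -1.9; 3: 4.1.
E[X] = 0.33·3.2 + 0.33·-1.9 + 0.34·4.1 = 1.823.

1.823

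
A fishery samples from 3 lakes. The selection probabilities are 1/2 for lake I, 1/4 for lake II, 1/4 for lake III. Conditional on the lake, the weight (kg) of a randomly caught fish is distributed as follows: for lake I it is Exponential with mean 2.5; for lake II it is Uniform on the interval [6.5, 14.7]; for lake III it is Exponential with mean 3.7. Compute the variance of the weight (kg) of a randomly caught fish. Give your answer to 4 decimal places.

19.3052

Per component, I: μ=2.5, E[X²]=12.5; II: μ=10.6, E[X²]=117.963; III: μ=3.7, E[X²]=27.38.
E[X] = 0.5·2.5 + 0.25·10.6 + 0.25·3.7 = 4.825.
E[X²] = 0.5·12.5 + 0.25·117.963 + 0.25·27.38 = 42.5858.
Var(X) = E[X²] − (E[X])² = 42.5858 − 23.2806 = 19.3052.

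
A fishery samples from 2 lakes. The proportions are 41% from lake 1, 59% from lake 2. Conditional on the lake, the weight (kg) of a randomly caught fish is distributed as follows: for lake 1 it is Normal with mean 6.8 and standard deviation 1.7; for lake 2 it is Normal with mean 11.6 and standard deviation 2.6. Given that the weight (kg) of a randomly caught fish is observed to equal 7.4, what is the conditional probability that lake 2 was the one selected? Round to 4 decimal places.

0.2136

Likelihoods f(7.4 | ·): 1: 0.220502; 2: 0.0416196.
Posterior ∝ prior × likelihood. Numerator for 2: 0.59·0.0416196 = 0.0245556.
Normalizing constant: 0.41·0.220502 + 0.59·0.0416196 = 0.114961.
P(2 | observation) = 0.0245556 / 0.114961 = 0.213599.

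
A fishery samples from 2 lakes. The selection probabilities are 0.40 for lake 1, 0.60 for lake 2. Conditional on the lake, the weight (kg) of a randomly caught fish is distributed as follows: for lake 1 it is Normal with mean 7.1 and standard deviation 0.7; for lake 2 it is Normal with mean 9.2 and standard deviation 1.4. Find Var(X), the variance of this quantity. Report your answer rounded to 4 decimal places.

2.4304

Per component, 1: μ=7.1, E[X²]=50.9; 2: μ=9.2, E[X²]=86.6.
E[X] = 0.4·7.1 + 0.6·9.2 = 8.36.
E[X²] = 0.4·50.9 + 0.6·86.6 = 72.32.
Var(X) = E[X²] − (E[X])² = 72.32 − 69.8896 = 2.4304.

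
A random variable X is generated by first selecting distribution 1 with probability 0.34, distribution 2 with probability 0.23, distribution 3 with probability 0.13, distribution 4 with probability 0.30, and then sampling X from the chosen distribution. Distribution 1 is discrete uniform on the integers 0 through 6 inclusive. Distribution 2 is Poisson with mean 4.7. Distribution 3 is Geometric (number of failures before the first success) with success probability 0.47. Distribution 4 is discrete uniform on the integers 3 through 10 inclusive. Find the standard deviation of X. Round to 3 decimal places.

Per component, 1: μ=3, E[X²]=13; 2: μ=4.7, E[X²]=26.79; 3: μ=1.12766, E[X²]=3.67089; 4: μ=6.5, E[X²]=47.5.
E[X] = 0.34·3 + 0.23·4.7 + 0.13·1.12766 + 0.3·6.5 = 4.1976.
E[X²] = 0.34·13 + 0.23·26.79 + 0.13·3.67089 + 0.3·47.5 = 25.3089.
Var(X) = E[X²] − (E[X])² = 25.3089 − 17.6198 = 7.68911.
SD(X) = √7.68911 = 2.77292.

2.773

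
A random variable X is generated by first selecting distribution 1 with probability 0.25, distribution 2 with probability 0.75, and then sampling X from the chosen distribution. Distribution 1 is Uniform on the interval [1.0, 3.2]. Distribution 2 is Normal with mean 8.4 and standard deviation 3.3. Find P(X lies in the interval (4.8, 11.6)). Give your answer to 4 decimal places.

0.5222

Conditional on each component, P(4.8 < X < 11.6): 1: 0; 2: 0.696245.
By total probability, P(4.8 < X < 11.6) = 0.25·0 + 0.75·0.696245 = 0.522184.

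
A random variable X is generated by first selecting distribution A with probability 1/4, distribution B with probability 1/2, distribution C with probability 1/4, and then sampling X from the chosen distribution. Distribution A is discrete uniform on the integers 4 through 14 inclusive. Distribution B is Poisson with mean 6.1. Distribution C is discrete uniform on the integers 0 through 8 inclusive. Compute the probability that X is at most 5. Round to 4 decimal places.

0.4270

Conditional on each component, P(X ≤ 5): A: 0.181818; B: 0.429754; C: 0.666667.
By total probability, P(X ≤ 5) = 0.25·0.181818 + 0.5·0.429754 + 0.25·0.666667 = 0.426998.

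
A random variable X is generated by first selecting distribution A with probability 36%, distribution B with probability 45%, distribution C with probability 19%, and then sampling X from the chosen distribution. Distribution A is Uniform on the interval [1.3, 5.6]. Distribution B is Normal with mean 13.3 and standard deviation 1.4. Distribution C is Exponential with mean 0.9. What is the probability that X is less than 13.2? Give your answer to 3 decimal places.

0.762

Conditional on each component, P(X < 13.2): A: 1; B: 0.471528; C: 1.
By total probability, P(X < 13.2) = 0.36·1 + 0.45·0.471528 + 0.19·1 = 0.762188.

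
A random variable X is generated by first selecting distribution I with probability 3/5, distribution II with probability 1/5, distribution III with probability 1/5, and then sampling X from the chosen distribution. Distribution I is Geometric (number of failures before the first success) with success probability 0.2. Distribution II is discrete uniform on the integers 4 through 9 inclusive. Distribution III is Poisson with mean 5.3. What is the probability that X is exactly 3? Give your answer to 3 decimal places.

Conditional on each component, P(X = 3): I: 0.1024; II: 0; III: 0.123856.
By total probability, P(X = 3) = 0.6·0.1024 + 0.2·0 + 0.2·0.123856 = 0.0862111.

0.086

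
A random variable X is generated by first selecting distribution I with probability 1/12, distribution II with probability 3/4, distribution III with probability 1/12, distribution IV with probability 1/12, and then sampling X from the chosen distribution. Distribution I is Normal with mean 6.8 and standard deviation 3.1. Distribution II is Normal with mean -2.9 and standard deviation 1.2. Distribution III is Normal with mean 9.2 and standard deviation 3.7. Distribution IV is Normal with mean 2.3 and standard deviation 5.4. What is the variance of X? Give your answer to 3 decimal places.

Per component, I: μ=6.8, E[X²]=55.85; II: μ=-2.9, E[X²]=9.85; III: μ=9.2, E[X²]=98.33; IV: μ=2.3, E[X²]=34.45.
E[X] = 0.0833333·6.8 + 0.75·-2.9 + 0.0833333·9.2 + 0.0833333·2.3 = -0.65.
E[X²] = 0.0833333·55.85 + 0.75·9.85 + 0.0833333·98.33 + 0.0833333·34.45 = 23.1067.
Var(X) = E[X²] − (E[X])² = 23.1067 − 0.4225 = 22.6842.

22.684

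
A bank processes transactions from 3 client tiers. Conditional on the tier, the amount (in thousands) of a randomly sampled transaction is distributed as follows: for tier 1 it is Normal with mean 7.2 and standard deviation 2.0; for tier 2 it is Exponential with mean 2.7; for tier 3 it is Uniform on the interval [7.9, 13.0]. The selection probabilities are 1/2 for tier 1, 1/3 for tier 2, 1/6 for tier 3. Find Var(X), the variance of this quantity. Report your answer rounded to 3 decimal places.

Per component, 1: μ=7.2, E[X²]=55.84; 2: μ=2.7, E[X²]=14.58; 3: μ=10.45, E[X²]=111.37.
E[X] = 0.5·7.2 + 0.333333·2.7 + 0.166667·10.45 = 6.24167.
E[X²] = 0.5·55.84 + 0.333333·14.58 + 0.166667·111.37 = 51.3417.
Var(X) = E[X²] − (E[X])² = 51.3417 − 38.9584 = 12.3833.

12.383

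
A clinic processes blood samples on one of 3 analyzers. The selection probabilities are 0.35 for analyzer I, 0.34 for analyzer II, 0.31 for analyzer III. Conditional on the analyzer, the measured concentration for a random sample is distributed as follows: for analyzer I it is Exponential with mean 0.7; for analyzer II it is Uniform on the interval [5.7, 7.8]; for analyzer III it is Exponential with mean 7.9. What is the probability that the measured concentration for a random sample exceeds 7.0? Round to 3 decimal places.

0.257

Conditional on each analyzer, P(X > 7.0): I: 4.53999e-05; II: 0.380952; III: 0.41227.
By total probability, P(X > 7.0) = 0.35·4.53999e-05 + 0.34·0.380952 + 0.31·0.41227 = 0.257344.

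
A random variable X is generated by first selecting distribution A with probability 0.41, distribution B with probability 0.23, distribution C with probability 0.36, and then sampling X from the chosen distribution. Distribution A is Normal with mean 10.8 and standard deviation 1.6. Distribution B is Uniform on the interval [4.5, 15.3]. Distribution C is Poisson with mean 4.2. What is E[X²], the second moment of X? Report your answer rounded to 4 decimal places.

81.5123

For each component E[X²] = Var + (mean)², giving A: 119.2; B: 107.73; C: 21.84.
Overall E[X²] = 0.41·119.2 + 0.23·107.73 + 0.36·21.84 = 81.5123.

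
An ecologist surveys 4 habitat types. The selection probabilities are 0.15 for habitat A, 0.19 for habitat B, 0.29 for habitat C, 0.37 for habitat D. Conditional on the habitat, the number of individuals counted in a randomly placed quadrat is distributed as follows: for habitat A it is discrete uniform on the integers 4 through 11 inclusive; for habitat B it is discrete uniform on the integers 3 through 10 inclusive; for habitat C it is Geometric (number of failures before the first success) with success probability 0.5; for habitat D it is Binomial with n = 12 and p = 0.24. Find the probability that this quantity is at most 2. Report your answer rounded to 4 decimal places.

Conditional on each habitat, P(X ≤ 2): A: 0; B: 0; C: 0.875; D: 0.422249.
By total probability, P(X ≤ 2) = 0.15·0 + 0.19·0 + 0.29·0.875 + 0.37·0.422249 = 0.409982.

0.4100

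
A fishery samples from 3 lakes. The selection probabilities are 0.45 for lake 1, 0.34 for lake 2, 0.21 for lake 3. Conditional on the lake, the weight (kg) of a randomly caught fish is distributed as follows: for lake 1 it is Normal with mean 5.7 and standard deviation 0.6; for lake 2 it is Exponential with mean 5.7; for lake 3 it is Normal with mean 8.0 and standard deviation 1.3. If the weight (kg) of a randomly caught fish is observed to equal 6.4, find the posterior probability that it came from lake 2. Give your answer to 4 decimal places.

Likelihoods f(6.4 | ·): 1: 0.336664; 2: 0.0570816; 3: 0.143891.
Posterior ∝ prior × likelihood. Numerator for 2: 0.34·0.0570816 = 0.0194077.
Normalizing constant: 0.45·0.336664 + 0.34·0.0570816 + 0.21·0.143891 = 0.201124.
P(2 | observation) = 0.0194077 / 0.201124 = 0.0964965.

0.0965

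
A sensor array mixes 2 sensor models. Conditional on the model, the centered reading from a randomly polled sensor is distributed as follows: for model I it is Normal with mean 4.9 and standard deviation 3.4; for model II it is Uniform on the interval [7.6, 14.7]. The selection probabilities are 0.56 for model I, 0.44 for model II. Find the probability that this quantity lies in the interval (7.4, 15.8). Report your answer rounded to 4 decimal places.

0.5690

Conditional on each model, P(7.4 < X < 15.8): I: 0.230407; II: 1.
By total probability, P(7.4 < X < 15.8) = 0.56·0.230407 + 0.44·1 = 0.569028.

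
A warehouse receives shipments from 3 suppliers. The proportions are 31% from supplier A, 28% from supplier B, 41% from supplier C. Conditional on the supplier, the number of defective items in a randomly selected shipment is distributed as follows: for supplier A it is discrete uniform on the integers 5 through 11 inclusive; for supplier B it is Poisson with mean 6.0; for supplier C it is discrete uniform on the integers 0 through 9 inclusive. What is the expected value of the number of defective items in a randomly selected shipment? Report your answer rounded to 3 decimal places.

Component means — A: 8; B: 6; C: 4.5.
E[X] = 0.31·8 + 0.28·6 + 0.41·4.5 = 6.005.

6.005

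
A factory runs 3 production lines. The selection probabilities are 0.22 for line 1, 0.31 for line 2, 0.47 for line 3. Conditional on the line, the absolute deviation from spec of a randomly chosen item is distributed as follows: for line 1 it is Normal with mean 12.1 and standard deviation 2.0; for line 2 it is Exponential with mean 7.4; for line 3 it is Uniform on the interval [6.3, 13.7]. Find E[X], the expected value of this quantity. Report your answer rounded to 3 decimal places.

9.656

Component means — 1: 12.1; 2: 7.4; 3: 10.
E[X] = 0.22·12.1 + 0.31·7.4 + 0.47·10 = 9.656.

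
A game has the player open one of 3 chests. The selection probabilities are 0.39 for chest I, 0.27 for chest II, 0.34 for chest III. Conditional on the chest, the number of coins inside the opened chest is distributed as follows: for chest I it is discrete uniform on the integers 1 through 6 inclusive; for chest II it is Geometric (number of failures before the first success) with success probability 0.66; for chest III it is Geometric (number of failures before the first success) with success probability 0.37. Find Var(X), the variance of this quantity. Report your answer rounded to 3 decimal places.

Per component, I: μ=3.5, E[X²]=15.1667; II: μ=0.515152, E[X²]=1.04591; III: μ=1.7027, E[X²]=7.5011.
E[X] = 0.39·3.5 + 0.27·0.515152 + 0.34·1.7027 = 2.08301.
E[X²] = 0.39·15.1667 + 0.27·1.04591 + 0.34·7.5011 = 8.74777.
Var(X) = E[X²] − (E[X])² = 8.74777 − 4.33893 = 4.40884.

4.409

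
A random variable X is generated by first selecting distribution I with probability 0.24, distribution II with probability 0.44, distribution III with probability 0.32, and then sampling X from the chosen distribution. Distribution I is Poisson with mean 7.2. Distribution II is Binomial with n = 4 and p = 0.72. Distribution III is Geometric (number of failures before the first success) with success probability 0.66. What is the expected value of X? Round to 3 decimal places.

Component means — I: 7.2; II: 2.88; III: 0.515152.
E[X] = 0.24·7.2 + 0.44·2.88 + 0.32·0.515152 = 3.16005.

3.160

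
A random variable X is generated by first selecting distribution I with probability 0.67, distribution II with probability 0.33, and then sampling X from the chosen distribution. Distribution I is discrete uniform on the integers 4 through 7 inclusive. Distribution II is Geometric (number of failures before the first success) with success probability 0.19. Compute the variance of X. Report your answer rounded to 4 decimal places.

8.5802

Per component, I: μ=5.5, E[X²]=31.5; II: μ=4.26316, E[X²]=40.6122.
E[X] = 0.67·5.5 + 0.33·4.26316 = 5.09184.
E[X²] = 0.67·31.5 + 0.33·40.6122 = 34.507.
Var(X) = E[X²] − (E[X])² = 34.507 − 25.9269 = 8.58017.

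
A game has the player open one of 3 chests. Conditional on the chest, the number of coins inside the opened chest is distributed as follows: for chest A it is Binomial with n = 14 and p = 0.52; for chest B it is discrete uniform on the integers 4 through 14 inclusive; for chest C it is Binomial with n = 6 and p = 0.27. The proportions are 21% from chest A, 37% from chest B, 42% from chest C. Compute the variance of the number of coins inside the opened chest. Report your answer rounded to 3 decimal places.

16.450

Per component, A: μ=7.28, E[X²]=56.4928; B: μ=9, E[X²]=91; C: μ=1.62, E[X²]=3.807.
E[X] = 0.21·7.28 + 0.37·9 + 0.42·1.62 = 5.5392.
E[X²] = 0.21·56.4928 + 0.37·91 + 0.42·3.807 = 47.1324.
Var(X) = E[X²] − (E[X])² = 47.1324 − 30.6827 = 16.4497.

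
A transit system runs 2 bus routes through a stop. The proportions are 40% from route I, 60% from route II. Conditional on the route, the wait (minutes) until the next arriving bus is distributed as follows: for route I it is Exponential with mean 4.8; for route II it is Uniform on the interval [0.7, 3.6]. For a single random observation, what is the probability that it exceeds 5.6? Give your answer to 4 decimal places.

Conditional on each route, P(X > 5.6): I: 0.311403; II: 0.
By total probability, P(X > 5.6) = 0.4·0.311403 + 0.6·0 = 0.124561.

0.1246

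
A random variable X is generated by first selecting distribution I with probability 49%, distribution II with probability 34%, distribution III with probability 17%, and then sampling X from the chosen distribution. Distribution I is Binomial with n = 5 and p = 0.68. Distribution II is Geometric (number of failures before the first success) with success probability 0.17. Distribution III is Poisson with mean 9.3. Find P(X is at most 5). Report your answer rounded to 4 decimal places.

Conditional on each component, P(X ≤ 5): I: 1; II: 0.67306; III: 0.0986498.
By total probability, P(X ≤ 5) = 0.49·1 + 0.34·0.67306 + 0.17·0.0986498 = 0.735611.

0.7356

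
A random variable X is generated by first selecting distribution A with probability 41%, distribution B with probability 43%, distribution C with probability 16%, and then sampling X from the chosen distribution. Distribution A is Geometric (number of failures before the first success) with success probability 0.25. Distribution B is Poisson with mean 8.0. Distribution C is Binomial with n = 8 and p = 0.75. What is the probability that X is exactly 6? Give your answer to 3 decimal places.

0.121

Conditional on each component, P(X = 6): A: 0.0444946; B: 0.122138; C: 0.311462.
By total probability, P(X = 6) = 0.41·0.0444946 + 0.43·0.122138 + 0.16·0.311462 = 0.120596.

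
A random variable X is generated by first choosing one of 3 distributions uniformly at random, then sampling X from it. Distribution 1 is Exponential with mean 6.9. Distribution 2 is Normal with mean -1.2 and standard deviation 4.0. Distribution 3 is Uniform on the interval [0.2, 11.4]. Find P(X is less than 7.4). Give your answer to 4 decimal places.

Conditional on each component, P(X < 7.4): 1: 0.657836; 2: 0.984222; 3: 0.642857.
By total probability, P(X < 7.4) = 0.333333·0.657836 + 0.333333·0.984222 + 0.333333·0.642857 = 0.761638.

0.7616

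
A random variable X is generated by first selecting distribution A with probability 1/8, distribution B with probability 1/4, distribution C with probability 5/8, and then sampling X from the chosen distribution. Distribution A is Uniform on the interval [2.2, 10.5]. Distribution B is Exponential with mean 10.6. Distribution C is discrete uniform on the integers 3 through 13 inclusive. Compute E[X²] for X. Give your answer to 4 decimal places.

108.1879

For each component E[X²] = Var + (mean)², giving A: 46.0633; B: 224.72; C: 74.
Overall E[X²] = 0.125·46.0633 + 0.25·224.72 + 0.625·74 = 108.188.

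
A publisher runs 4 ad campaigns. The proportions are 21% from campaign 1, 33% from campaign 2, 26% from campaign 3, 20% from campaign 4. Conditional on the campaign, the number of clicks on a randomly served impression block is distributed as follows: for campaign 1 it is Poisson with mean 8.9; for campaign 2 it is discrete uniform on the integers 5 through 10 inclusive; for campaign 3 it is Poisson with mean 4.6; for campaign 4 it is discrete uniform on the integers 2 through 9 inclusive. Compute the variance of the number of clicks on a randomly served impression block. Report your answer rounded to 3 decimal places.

Per component, 1: μ=8.9, E[X²]=88.11; 2: μ=7.5, E[X²]=59.1667; 3: μ=4.6, E[X²]=25.76; 4: μ=5.5, E[X²]=35.5.
E[X] = 0.21·8.9 + 0.33·7.5 + 0.26·4.6 + 0.2·5.5 = 6.64.
E[X²] = 0.21·88.11 + 0.33·59.1667 + 0.26·25.76 + 0.2·35.5 = 51.8257.
Var(X) = E[X²] − (E[X])² = 51.8257 − 44.0896 = 7.7361.

7.736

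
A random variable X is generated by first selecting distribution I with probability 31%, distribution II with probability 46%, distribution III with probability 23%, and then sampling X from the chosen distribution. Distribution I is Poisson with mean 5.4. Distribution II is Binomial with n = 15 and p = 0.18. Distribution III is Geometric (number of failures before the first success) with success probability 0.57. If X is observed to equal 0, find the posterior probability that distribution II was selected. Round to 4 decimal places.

Likelihoods P(X=0 | ·): I: 0.00451658; II: 0.0509575; III: 0.57.
Posterior ∝ prior × likelihood. Numerator for II: 0.46·0.0509575 = 0.0234404.
Normalizing constant: 0.31·0.00451658 + 0.46·0.0509575 + 0.23·0.57 = 0.155941.
P(II | observation) = 0.0234404 / 0.155941 = 0.150316.

0.1503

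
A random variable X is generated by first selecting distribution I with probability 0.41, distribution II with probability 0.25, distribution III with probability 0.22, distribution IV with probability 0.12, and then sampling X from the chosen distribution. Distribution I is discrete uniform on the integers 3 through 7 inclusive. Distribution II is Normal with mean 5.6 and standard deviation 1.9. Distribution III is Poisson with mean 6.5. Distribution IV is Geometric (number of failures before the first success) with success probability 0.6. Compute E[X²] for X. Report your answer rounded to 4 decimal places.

For each component E[X²] = Var + (mean)², giving I: 27; II: 34.97; III: 48.75; IV: 1.55556.
Overall E[X²] = 0.41·27 + 0.25·34.97 + 0.22·48.75 + 0.12·1.55556 = 30.7242.

30.7242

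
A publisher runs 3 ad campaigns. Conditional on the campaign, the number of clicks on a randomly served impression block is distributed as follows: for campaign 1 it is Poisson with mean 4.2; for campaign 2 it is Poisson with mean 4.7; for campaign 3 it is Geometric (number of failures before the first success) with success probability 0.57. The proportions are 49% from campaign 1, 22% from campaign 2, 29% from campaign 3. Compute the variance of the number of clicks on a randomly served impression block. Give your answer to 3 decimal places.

Per component, 1: μ=4.2, E[X²]=21.84; 2: μ=4.7, E[X²]=26.79; 3: μ=0.754386, E[X²]=1.89258.
E[X] = 0.49·4.2 + 0.22·4.7 + 0.29·0.754386 = 3.31077.
E[X²] = 0.49·21.84 + 0.22·26.79 + 0.29·1.89258 = 17.1442.
Var(X) = E[X²] − (E[X])² = 17.1442 − 10.9612 = 6.18304.

6.183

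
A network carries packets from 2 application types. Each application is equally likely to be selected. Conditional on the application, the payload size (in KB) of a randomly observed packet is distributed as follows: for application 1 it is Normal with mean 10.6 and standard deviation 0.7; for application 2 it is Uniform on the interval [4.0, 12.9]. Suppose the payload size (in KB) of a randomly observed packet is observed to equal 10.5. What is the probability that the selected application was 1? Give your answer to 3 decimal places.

Likelihoods f(10.5 | ·): 1: 0.564132; 2: 0.11236.
Posterior ∝ prior × likelihood. Numerator for 1: 0.5·0.564132 = 0.282066.
Normalizing constant: 0.5·0.564132 + 0.5·0.11236 = 0.338246.
P(1 | observation) = 0.282066 / 0.338246 = 0.833908.

0.834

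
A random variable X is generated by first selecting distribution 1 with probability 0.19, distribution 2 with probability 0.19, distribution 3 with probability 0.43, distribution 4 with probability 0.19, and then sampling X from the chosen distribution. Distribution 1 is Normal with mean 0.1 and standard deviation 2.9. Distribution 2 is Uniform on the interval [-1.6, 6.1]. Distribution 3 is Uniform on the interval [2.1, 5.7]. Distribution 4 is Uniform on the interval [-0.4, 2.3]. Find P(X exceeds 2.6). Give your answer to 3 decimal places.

Conditional on each component, P(X > 2.6): 1: 0.194325; 2: 0.454545; 3: 0.861111; 4: 0.
By total probability, P(X > 2.6) = 0.19·0.194325 + 0.19·0.454545 + 0.43·0.861111 + 0.19·0 = 0.493563.

0.494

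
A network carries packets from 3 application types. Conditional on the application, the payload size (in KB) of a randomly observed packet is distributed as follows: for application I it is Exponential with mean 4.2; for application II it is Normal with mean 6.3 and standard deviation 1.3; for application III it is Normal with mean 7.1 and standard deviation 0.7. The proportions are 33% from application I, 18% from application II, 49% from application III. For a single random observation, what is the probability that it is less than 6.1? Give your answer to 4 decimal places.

0.3693

Conditional on each application, P(X < 6.1): I: 0.765988; II: 0.438866; III: 0.0765637.
By total probability, P(X < 6.1) = 0.33·0.765988 + 0.18·0.438866 + 0.49·0.0765637 = 0.369288.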